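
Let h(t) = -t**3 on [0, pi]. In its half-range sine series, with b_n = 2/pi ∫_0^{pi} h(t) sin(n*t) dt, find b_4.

-3/16 + pi**2/2

b_4 = 2/pi ∫_0^{pi} (-t**3) sin(4*t) dt.
Integrating by parts three times (tabular method), an antiderivative of (-t**3) sin(4*t) is t**3*cos(4*t)/4 - 3*t**2*sin(4*t)/16 - 3*t*cos(4*t)/32 + 3*sin(4*t)/128; evaluating from 0 to pi: ∫_{0}^{pi} (-t**3) sin(4*t) dt = (pi*(-3 + 8*pi**2)/32) - (0) = pi*(-3 + 8*pi**2)/32.
Hence b_4 = (2/pi)·(pi*(-3 + 8*pi**2)/32) = -3/16 + pi**2/2.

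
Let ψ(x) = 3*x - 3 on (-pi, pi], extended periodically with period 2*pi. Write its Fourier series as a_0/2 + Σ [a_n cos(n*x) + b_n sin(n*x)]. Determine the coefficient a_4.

0

a_4 = 1/pi ∫_{-pi}^{pi} ψ(x) cos(4*x) dx.
Integrating by parts (boundary term plus one more integral), an antiderivative of (3*x - 3) cos(4*x) is 3*x*sin(4*x)/4 - 3*sin(4*x)/4 + 3*cos(4*x)/16; evaluating from -pi to pi: ∫_{-pi}^{pi} (3*x - 3) cos(4*x) dx = (3/16) - (3/16) = 0.
Hence a_4 = (1/pi)·(0) = 0.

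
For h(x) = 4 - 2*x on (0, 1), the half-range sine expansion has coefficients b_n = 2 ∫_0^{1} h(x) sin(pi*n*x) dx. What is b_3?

4/pi

b_3 = 2 ∫_0^{1} (4 - 2*x) sin(3*pi*x) dx.
Integrating by parts (boundary term plus one more integral), an antiderivative of (4 - 2*x) sin(3*pi*x) is 2*x*cos(3*pi*x)/(3*pi) - 2*sin(3*pi*x)/(9*pi**2) - 4*cos(3*pi*x)/(3*pi); evaluating from 0 to 1: ∫_{0}^{1} (4 - 2*x) sin(3*pi*x) dx = (2/(3*pi)) - (-4/(3*pi)) = 2/pi.
Hence b_3 = 2·(2/pi) = 4/pi.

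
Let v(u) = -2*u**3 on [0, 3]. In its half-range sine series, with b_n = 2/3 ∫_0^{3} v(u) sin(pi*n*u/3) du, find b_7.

108*(6 - 49*pi**2)/(343*pi**3)

b_7 = 2/3 ∫_0^{3} (-2*u**3) sin(7*pi*u/3) du.
Integrating by parts three times (tabular method), an antiderivative of (-2*u**3) sin(7*pi*u/3) is 6*u**3*cos(7*pi*u/3)/(7*pi) - 54*u**2*sin(7*pi*u/3)/(49*pi**2) - 324*u*cos(7*pi*u/3)/(343*pi**3) + 972*sin(7*pi*u/3)/(2401*pi**4); evaluating from 0 to 3: ∫_{0}^{3} (-2*u**3) sin(7*pi*u/3) du = (162*(6 - 49*pi**2)/(343*pi**3)) - (0) = 162*(6 - 49*pi**2)/(343*pi**3).
Hence b_7 = (2/3)·(162*(6 - 49*pi**2)/(343*pi**3)) = 108*(6 - 49*pi**2)/(343*pi**3).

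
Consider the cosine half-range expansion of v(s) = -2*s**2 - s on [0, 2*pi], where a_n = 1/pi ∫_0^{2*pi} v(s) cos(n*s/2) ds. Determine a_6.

-8/9

a_6 = 1/pi ∫_0^{2*pi} (-2*s**2 - s) cos(3*s) ds.
Integrating by parts twice (tabular method), an antiderivative of (-2*s**2 - s) cos(3*s) is -2*s**2*sin(3*s)/3 - s*sin(3*s)/3 - 4*s*cos(3*s)/9 + 4*sin(3*s)/27 - cos(3*s)/9; evaluating from 0 to 2*pi: ∫_{0}^{2*pi} (-2*s**2 - s) cos(3*s) ds = (-8*pi/9 - 1/9) - (-1/9) = -8*pi/9.
Hence a_6 = (1/pi)·(-8*pi/9) = -8/9.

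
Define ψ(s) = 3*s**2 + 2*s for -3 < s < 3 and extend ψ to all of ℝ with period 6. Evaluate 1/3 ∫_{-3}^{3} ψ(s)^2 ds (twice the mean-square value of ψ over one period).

1/3 ∫_{-3}^{3} ψ(s)^2 ds = 1/3 · (4734/5) = 1578/5.

1578/5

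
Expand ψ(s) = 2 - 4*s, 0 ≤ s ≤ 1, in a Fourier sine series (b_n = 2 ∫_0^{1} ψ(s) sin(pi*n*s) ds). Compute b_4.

b_4 = 2 ∫_0^{1} (2 - 4*s) sin(4*pi*s) ds.
Integrating by parts (boundary term plus one more integral), an antiderivative of (2 - 4*s) sin(4*pi*s) is s*cos(4*pi*s)/pi - sin(4*pi*s)/(4*pi**2) - cos(4*pi*s)/(2*pi); evaluating from 0 to 1: ∫_{0}^{1} (2 - 4*s) sin(4*pi*s) ds = (1/(2*pi)) - (-1/(2*pi)) = 1/pi.
Hence b_4 = 2·(1/pi) = 2/pi.

2/pi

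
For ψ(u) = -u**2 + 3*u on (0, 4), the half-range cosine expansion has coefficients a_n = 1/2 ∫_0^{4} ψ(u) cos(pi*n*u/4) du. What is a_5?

16/(25*pi**2)

a_5 = 1/2 ∫_0^{4} (-u**2 + 3*u) cos(5*pi*u/4) du.
Integrating by parts twice (tabular method), an antiderivative of (-u**2 + 3*u) cos(5*pi*u/4) is -4*u**2*sin(5*pi*u/4)/(5*pi) + 12*u*sin(5*pi*u/4)/(5*pi) - 32*u*cos(5*pi*u/4)/(25*pi**2) + 128*sin(5*pi*u/4)/(125*pi**3) + 48*cos(5*pi*u/4)/(25*pi**2); evaluating from 0 to 4: ∫_{0}^{4} (-u**2 + 3*u) cos(5*pi*u/4) du = (16/(5*pi**2)) - (48/(25*pi**2)) = 32/(25*pi**2).
Hence a_5 = (1/2)·(32/(25*pi**2)) = 16/(25*pi**2).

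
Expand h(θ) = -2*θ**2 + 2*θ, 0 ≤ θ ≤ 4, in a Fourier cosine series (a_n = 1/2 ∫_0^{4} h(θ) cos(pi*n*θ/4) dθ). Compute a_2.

-32/pi**2

a_2 = 1/2 ∫_0^{4} (-2*θ**2 + 2*θ) cos(pi*θ/2) dθ.
Integrating by parts twice (tabular method), an antiderivative of (-2*θ**2 + 2*θ) cos(pi*θ/2) is -4*θ**2*sin(pi*θ/2)/pi + 4*θ*sin(pi*θ/2)/pi - 16*θ*cos(pi*θ/2)/pi**2 + 32*sin(pi*θ/2)/pi**3 + 8*cos(pi*θ/2)/pi**2; evaluating from 0 to 4: ∫_{0}^{4} (-2*θ**2 + 2*θ) cos(pi*θ/2) dθ = (-56/pi**2) - (8/pi**2) = -64/pi**2.
Hence a_2 = (1/2)·(-64/pi**2) = -32/pi**2.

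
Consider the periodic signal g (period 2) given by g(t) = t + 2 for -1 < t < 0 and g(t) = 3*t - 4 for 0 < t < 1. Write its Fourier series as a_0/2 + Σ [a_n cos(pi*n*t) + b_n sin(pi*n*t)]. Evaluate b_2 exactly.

b_2 = ∫_{-1}^{1} g(t) sin(2*pi*t) dt.
Split the integral at the breakpoints.
Integrating by parts (boundary term plus one more integral), an antiderivative of (t + 2) sin(2*pi*t) is -t*cos(2*pi*t)/(2*pi) + sin(2*pi*t)/(4*pi**2) - cos(2*pi*t)/pi; evaluating from -1 to 0: ∫_{-1}^{0} (t + 2) sin(2*pi*t) dt = (-1/pi) - (-1/(2*pi)) = -1/(2*pi).
Integrating by parts (boundary term plus one more integral), an antiderivative of (3*t - 4) sin(2*pi*t) is -3*t*cos(2*pi*t)/(2*pi) + 3*sin(2*pi*t)/(4*pi**2) + 2*cos(2*pi*t)/pi; evaluating from 0 to 1: ∫_{0}^{1} (3*t - 4) sin(2*pi*t) dt = (1/(2*pi)) - (2/pi) = -3/(2*pi).
Summing the pieces gives b_2 = -2/pi.

-2/pi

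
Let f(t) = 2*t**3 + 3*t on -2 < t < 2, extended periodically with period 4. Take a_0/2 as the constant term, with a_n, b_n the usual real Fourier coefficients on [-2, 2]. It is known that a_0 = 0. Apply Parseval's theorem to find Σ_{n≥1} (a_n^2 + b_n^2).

6088/35

Parseval: a_0^2/2 + Σ_{n≥1} (a_n^2+b_n^2) = 1/2 ∫_{-2}^{2} f(t)^2 dt = 6088/35.
Subtract a_0^2/2 = 0: Σ (a_n^2+b_n^2) = 6088/35.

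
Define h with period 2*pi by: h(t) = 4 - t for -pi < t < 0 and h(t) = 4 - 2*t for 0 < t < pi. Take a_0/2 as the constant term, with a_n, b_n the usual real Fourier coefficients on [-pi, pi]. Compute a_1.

a_1 = 1/pi ∫_{-pi}^{pi} h(t) cos(t) dt.
Split the integral at the breakpoints.
Integrating by parts (boundary term plus one more integral), an antiderivative of (4 - t) cos(t) is -t*sin(t) + 4*sin(t) - cos(t); evaluating from -pi to 0: ∫_{-pi}^{0} (4 - t) cos(t) dt = (-1) - (1) = -2.
Integrating by parts (boundary term plus one more integral), an antiderivative of (4 - 2*t) cos(t) is -2*t*sin(t) + 4*sin(t) - 2*cos(t); evaluating from 0 to pi: ∫_{0}^{pi} (4 - 2*t) cos(t) dt = (2) - (-2) = 4.
Summing the pieces and multiplying by (1/pi) gives a_1 = 2/pi.

2/pi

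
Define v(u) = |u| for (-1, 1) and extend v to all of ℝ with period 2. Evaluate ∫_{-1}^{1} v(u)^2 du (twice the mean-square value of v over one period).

∫_{-1}^{1} v(u)^2 du = 2/3.

2/3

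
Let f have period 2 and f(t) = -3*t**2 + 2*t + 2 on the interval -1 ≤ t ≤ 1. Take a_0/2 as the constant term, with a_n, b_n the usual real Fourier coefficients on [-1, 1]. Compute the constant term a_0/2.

1

a_0 = ∫_{-1}^{1} f(t) dt = 2.
So the constant term a_0/2 = 1.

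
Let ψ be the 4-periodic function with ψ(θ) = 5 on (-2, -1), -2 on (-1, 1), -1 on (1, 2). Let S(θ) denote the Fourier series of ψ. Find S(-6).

θ = -6 differs from θ = 2 by -2 full period(s), and the series is 4-periodic.
At θ = 2 the one-sided limits are ψ(2^-) = -1 and ψ(2^+) = 5.
By Dirichlet's theorem the series converges to their average, [(-1) + (5)]/2 = 2.

2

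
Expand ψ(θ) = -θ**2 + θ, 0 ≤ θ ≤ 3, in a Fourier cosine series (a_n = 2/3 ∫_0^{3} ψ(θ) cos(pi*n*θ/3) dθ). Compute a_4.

a_4 = 2/3 ∫_0^{3} (-θ**2 + θ) cos(4*pi*θ/3) dθ.
Integrating by parts twice (tabular method), an antiderivative of (-θ**2 + θ) cos(4*pi*θ/3) is -3*θ**2*sin(4*pi*θ/3)/(4*pi) + 3*θ*sin(4*pi*θ/3)/(4*pi) - 9*θ*cos(4*pi*θ/3)/(8*pi**2) + 27*sin(4*pi*θ/3)/(32*pi**3) + 9*cos(4*pi*θ/3)/(16*pi**2); evaluating from 0 to 3: ∫_{0}^{3} (-θ**2 + θ) cos(4*pi*θ/3) dθ = (-45/(16*pi**2)) - (9/(16*pi**2)) = -27/(8*pi**2).
Hence a_4 = (2/3)·(-27/(8*pi**2)) = -9/(4*pi**2).

-9/(4*pi**2)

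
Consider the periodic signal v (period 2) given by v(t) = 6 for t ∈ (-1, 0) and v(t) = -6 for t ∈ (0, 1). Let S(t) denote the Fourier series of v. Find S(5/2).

-6

t = 5/2 differs from t = 1/2 by 1 full period(s), and the series is 2-periodic.
v is continuous at t = 1/2 with value -6, so the series converges to -6 there.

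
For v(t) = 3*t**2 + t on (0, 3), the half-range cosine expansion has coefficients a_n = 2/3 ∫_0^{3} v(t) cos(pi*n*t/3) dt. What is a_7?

a_7 = 2/3 ∫_0^{3} (3*t**2 + t) cos(7*pi*t/3) dt.
Integrating by parts twice (tabular method), an antiderivative of (3*t**2 + t) cos(7*pi*t/3) is 9*t**2*sin(7*pi*t/3)/(7*pi) + 3*t*sin(7*pi*t/3)/(7*pi) + 54*t*cos(7*pi*t/3)/(49*pi**2) - 162*sin(7*pi*t/3)/(343*pi**3) + 9*cos(7*pi*t/3)/(49*pi**2); evaluating from 0 to 3: ∫_{0}^{3} (3*t**2 + t) cos(7*pi*t/3) dt = (-171/(49*pi**2)) - (9/(49*pi**2)) = -180/(49*pi**2).
Hence a_7 = (2/3)·(-180/(49*pi**2)) = -120/(49*pi**2).

-120/(49*pi**2)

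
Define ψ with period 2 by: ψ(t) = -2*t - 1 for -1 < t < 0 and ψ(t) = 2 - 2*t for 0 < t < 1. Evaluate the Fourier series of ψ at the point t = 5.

t = 5 differs from t = 1 by 2 full period(s), and the series is 2-periodic.
At t = 1 the one-sided limits are ψ(1^-) = 0 and ψ(1^+) = 1.
By Dirichlet's theorem the series converges to their average, [(0) + (1)]/2 = 1/2.

1/2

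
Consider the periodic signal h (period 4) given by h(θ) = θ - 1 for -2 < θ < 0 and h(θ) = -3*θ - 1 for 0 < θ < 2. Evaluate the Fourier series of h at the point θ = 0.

h is continuous at θ = 0 with value -1, so the series converges to -1 there.

-1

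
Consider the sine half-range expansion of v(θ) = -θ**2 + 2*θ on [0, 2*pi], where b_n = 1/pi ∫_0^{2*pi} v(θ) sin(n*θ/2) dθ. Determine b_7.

b_7 = 1/pi ∫_0^{2*pi} (-θ**2 + 2*θ) sin(7*θ/2) dθ.
Integrating by parts twice (tabular method), an antiderivative of (-θ**2 + 2*θ) sin(7*θ/2) is 2*θ**2*cos(7*θ/2)/7 - 8*θ*sin(7*θ/2)/49 - 4*θ*cos(7*θ/2)/7 + 8*sin(7*θ/2)/49 - 16*cos(7*θ/2)/343; evaluating from 0 to 2*pi: ∫_{0}^{2*pi} (-θ**2 + 2*θ) sin(7*θ/2) dθ = (-8*pi**2/7 + 16/343 + 8*pi/7) - (-16/343) = -8*pi**2/7 + 32/343 + 8*pi/7.
Hence b_7 = (1/pi)·(-8*pi**2/7 + 32/343 + 8*pi/7) = 8*(-49*pi**2 + 4 + 49*pi)/(343*pi).

8*(-49*pi**2 + 4 + 49*pi)/(343*pi)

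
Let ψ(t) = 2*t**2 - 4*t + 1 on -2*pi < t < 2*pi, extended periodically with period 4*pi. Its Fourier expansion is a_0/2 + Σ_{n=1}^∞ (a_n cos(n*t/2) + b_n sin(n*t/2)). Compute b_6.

b_6 = (1/(2*pi)) ∫_{-2*pi}^{2*pi} ψ(t) sin(3*t) dt.
Integrating by parts twice (tabular method), an antiderivative of (2*t**2 - 4*t + 1) sin(3*t) is -2*t**2*cos(3*t)/3 + 4*t*sin(3*t)/9 + 4*t*cos(3*t)/3 - 4*sin(3*t)/9 - 5*cos(3*t)/27; evaluating from -2*pi to 2*pi: ∫_{-2*pi}^{2*pi} (2*t**2 - 4*t + 1) sin(3*t) dt = (-8*pi**2/3 - 5/27 + 8*pi/3) - (-8*pi**2/3 - 8*pi/3 - 5/27) = 16*pi/3.
Hence b_6 = (1/(2*pi))·(16*pi/3) = 8/3.

8/3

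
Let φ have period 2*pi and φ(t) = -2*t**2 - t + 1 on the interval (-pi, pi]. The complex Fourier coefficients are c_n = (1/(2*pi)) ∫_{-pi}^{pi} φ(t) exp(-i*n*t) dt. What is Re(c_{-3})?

4/9

Since φ is real-valued, Re(c_{-3}) = (1/(2*pi)) ∫_{-pi}^{pi} φ(t) cos(-3*t) dt = a_{3}/2.
Integrating by parts twice (tabular method), an antiderivative of (-2*t**2 - t + 1) cos(-3*t) is -2*t**2*sin(3*t)/3 - t*sin(3*t)/3 - 4*t*cos(3*t)/9 + 13*sin(3*t)/27 - cos(3*t)/9; evaluating from -pi to pi: ∫_{-pi}^{pi} (-2*t**2 - t + 1) cos(-3*t) dt = (1/9 + 4*pi/9) - (1/9 - 4*pi/9) = 8*pi/9.
Hence Re(c_{-3}) = (1/(2*pi))·(8*pi/9) = 4/9.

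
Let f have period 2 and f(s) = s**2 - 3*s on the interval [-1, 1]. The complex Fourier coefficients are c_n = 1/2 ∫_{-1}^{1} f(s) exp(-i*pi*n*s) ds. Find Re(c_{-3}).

-2/(9*pi**2)

Since f is real-valued, Re(c_{-3}) = 1/2 ∫_{-1}^{1} f(s) cos(-3*pi*s) ds = a_{3}/2.
Integrating by parts twice (tabular method), an antiderivative of (s**2 - 3*s) cos(-3*pi*s) is s**2*sin(3*pi*s)/(3*pi) - s*sin(3*pi*s)/pi + 2*s*cos(3*pi*s)/(9*pi**2) - 2*sin(3*pi*s)/(27*pi**3) - cos(3*pi*s)/(3*pi**2); evaluating from -1 to 1: ∫_{-1}^{1} (s**2 - 3*s) cos(-3*pi*s) ds = (1/(9*pi**2)) - (5/(9*pi**2)) = -4/(9*pi**2).
Hence Re(c_{-3}) = (1/2)·(-4/(9*pi**2)) = -2/(9*pi**2).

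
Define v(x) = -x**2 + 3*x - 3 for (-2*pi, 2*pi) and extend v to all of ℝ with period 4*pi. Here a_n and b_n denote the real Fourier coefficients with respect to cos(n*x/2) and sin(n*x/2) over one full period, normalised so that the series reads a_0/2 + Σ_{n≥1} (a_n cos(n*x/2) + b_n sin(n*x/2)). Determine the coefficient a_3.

a_3 = (1/(2*pi)) ∫_{-2*pi}^{2*pi} v(x) cos(3*x/2) dx.
Integrating by parts twice (tabular method), an antiderivative of (-x**2 + 3*x - 3) cos(3*x/2) is -2*x**2*sin(3*x/2)/3 + 2*x*sin(3*x/2) - 8*x*cos(3*x/2)/9 - 38*sin(3*x/2)/27 + 4*cos(3*x/2)/3; evaluating from -2*pi to 2*pi: ∫_{-2*pi}^{2*pi} (-x**2 + 3*x - 3) cos(3*x/2) dx = (-4/3 + 16*pi/9) - (-16*pi/9 - 4/3) = 32*pi/9.
Hence a_3 = (1/(2*pi))·(32*pi/9) = 16/9.

16/9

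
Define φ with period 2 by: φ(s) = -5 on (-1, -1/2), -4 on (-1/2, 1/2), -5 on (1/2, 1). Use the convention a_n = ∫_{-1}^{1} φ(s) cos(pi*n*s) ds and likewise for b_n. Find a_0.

a_0 = ∫_{-1}^{1} φ(s) ds = -9.

-9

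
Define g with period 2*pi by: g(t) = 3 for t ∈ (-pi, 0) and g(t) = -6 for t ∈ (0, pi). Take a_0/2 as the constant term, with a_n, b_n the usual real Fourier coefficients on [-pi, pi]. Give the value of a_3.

a_3 = 1/pi ∫_{-pi}^{pi} g(t) cos(3*t) dt.
Split the integral at the breakpoints.
Directly, an antiderivative of (3) cos(3*t) is sin(3*t); evaluating from -pi to 0: ∫_{-pi}^{0} (3) cos(3*t) dt = (0) - (0) = 0.
Directly, an antiderivative of (-6) cos(3*t) is -2*sin(3*t); evaluating from 0 to pi: ∫_{0}^{pi} (-6) cos(3*t) dt = (0) - (0) = 0.
Summing the pieces and multiplying by (1/pi) gives a_3 = 0.

0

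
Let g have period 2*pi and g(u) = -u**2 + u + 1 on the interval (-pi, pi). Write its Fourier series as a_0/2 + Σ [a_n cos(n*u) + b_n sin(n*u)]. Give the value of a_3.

a_3 = 1/pi ∫_{-pi}^{pi} g(u) cos(3*u) du.
Integrating by parts twice (tabular method), an antiderivative of (-u**2 + u + 1) cos(3*u) is -u**2*sin(3*u)/3 + u*sin(3*u)/3 - 2*u*cos(3*u)/9 + 11*sin(3*u)/27 + cos(3*u)/9; evaluating from -pi to pi: ∫_{-pi}^{pi} (-u**2 + u + 1) cos(3*u) du = (-1/9 + 2*pi/9) - (-2*pi/9 - 1/9) = 4*pi/9.
Hence a_3 = (1/pi)·(4*pi/9) = 4/9.

4/9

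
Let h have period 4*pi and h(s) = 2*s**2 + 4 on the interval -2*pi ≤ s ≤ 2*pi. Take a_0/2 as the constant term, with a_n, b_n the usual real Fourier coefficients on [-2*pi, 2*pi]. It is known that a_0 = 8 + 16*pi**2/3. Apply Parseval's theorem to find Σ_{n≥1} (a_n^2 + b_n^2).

512*pi**4/45

Parseval: a_0^2/2 + Σ_{n≥1} (a_n^2+b_n^2) = (1/(2*pi)) ∫_{-2*pi}^{2*pi} h(s)^2 ds = 32 + 128*pi**2/3 + 128*pi**4/5.
Subtract a_0^2/2 = 32*(3 + 2*pi**2)**2/9: Σ (a_n^2+b_n^2) = 512*pi**4/45.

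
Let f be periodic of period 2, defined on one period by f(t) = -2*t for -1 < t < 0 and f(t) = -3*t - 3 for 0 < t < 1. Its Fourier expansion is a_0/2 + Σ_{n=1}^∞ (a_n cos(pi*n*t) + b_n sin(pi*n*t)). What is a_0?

a_0 = ∫_{-1}^{1} f(t) dt = -7/2.

-7/2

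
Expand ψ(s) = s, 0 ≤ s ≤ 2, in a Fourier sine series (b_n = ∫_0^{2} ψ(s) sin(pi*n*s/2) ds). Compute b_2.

-2/pi

b_2 = ∫_0^{2} (s) sin(pi*s) ds.
Integrating by parts (boundary term plus one more integral), an antiderivative of (s) sin(pi*s) is -s*cos(pi*s)/pi + sin(pi*s)/pi**2; evaluating from 0 to 2: ∫_{0}^{2} (s) sin(pi*s) ds = (-2/pi) - (0) = -2/pi.
Hence b_2 = -2/pi.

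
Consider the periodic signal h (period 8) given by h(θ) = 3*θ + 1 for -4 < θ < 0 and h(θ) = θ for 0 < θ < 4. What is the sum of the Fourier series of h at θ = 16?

1/2

θ = 16 differs from θ = 0 by 2 full period(s), and the series is 8-periodic.
At θ = 0 the one-sided limits are h(0^-) = 1 and h(0^+) = 0.
By Dirichlet's theorem the series converges to their average, [(1) + (0)]/2 = 1/2.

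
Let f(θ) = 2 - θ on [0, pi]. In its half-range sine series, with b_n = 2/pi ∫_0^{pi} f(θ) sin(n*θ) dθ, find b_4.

1/2

b_4 = 2/pi ∫_0^{pi} (2 - θ) sin(4*θ) dθ.
Integrating by parts (boundary term plus one more integral), an antiderivative of (2 - θ) sin(4*θ) is θ*cos(4*θ)/4 - sin(4*θ)/16 - cos(4*θ)/2; evaluating from 0 to pi: ∫_{0}^{pi} (2 - θ) sin(4*θ) dθ = (-1/2 + pi/4) - (-1/2) = pi/4.
Hence b_4 = (2/pi)·(pi/4) = 1/2.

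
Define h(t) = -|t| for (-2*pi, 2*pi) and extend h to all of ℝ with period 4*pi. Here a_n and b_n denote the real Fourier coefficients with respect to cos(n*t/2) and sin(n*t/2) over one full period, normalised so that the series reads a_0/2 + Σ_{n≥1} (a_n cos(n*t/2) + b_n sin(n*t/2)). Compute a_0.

a_0 = (1/(2*pi)) ∫_{-2*pi}^{2*pi} h(t) dt = (1/(2*pi)) · (-4*pi**2) = -2*pi.

-2*pi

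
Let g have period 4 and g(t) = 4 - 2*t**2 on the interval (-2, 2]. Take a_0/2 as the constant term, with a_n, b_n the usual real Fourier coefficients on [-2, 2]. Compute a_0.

a_0 = 1/2 ∫_{-2}^{2} g(t) dt = 1/2 · (16/3) = 8/3.

8/3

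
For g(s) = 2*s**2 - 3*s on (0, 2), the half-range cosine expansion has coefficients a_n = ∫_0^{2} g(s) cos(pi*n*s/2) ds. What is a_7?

a_7 = ∫_0^{2} (2*s**2 - 3*s) cos(7*pi*s/2) ds.
Integrating by parts twice (tabular method), an antiderivative of (2*s**2 - 3*s) cos(7*pi*s/2) is 4*s**2*sin(7*pi*s/2)/(7*pi) - 6*s*sin(7*pi*s/2)/(7*pi) + 16*s*cos(7*pi*s/2)/(49*pi**2) - 32*sin(7*pi*s/2)/(343*pi**3) - 12*cos(7*pi*s/2)/(49*pi**2); evaluating from 0 to 2: ∫_{0}^{2} (2*s**2 - 3*s) cos(7*pi*s/2) ds = (-20/(49*pi**2)) - (-12/(49*pi**2)) = -8/(49*pi**2).
Hence a_7 = -8/(49*pi**2).

-8/(49*pi**2)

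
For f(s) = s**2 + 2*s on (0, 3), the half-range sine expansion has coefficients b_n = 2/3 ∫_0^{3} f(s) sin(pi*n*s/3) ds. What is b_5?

-72/(125*pi**3) + 6/pi

b_5 = 2/3 ∫_0^{3} (s**2 + 2*s) sin(5*pi*s/3) ds.
Integrating by parts twice (tabular method), an antiderivative of (s**2 + 2*s) sin(5*pi*s/3) is -3*s**2*cos(5*pi*s/3)/(5*pi) + 18*s*sin(5*pi*s/3)/(25*pi**2) - 6*s*cos(5*pi*s/3)/(5*pi) + 18*sin(5*pi*s/3)/(25*pi**2) + 54*cos(5*pi*s/3)/(125*pi**3); evaluating from 0 to 3: ∫_{0}^{3} (s**2 + 2*s) sin(5*pi*s/3) ds = (-54/(125*pi**3) + 9/pi) - (54/(125*pi**3)) = -108/(125*pi**3) + 9/pi.
Hence b_5 = (2/3)·(-108/(125*pi**3) + 9/pi) = -72/(125*pi**3) + 6/pi.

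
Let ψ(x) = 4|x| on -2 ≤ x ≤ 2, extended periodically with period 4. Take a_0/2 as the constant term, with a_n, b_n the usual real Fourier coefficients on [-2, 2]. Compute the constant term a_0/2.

a_0 = 1/2 ∫_{-2}^{2} ψ(x) dx = 1/2 · (16) = 8.
So the constant term a_0/2 = 4.

4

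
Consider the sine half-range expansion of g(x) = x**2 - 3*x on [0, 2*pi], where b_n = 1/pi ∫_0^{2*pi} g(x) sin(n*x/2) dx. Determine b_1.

b_1 = 1/pi ∫_0^{2*pi} (x**2 - 3*x) sin(x/2) dx.
Integrating by parts twice (tabular method), an antiderivative of (x**2 - 3*x) sin(x/2) is -2*x**2*cos(x/2) + 8*x*sin(x/2) + 6*x*cos(x/2) - 12*sin(x/2) + 16*cos(x/2); evaluating from 0 to 2*pi: ∫_{0}^{2*pi} (x**2 - 3*x) sin(x/2) dx = (-12*pi - 16 + 8*pi**2) - (16) = -12*pi - 32 + 8*pi**2.
Hence b_1 = (1/pi)·(-12*pi - 32 + 8*pi**2) = -12 - 32/pi + 8*pi.

-12 - 32/pi + 8*pi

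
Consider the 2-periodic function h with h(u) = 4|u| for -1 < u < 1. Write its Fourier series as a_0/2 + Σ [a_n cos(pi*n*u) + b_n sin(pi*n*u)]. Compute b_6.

b_6 = ∫_{-1}^{1} h(u) sin(6*pi*u) du.
h is even and sin(6*pi*u) is odd, so the integrand is odd over a symmetric interval and the integral vanishes.

0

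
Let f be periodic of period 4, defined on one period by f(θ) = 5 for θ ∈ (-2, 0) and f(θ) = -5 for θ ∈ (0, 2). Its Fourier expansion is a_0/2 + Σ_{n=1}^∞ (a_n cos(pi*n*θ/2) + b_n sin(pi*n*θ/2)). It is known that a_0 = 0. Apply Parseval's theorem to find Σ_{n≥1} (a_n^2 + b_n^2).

50

Parseval: a_0^2/2 + Σ_{n≥1} (a_n^2+b_n^2) = 1/2 ∫_{-2}^{2} f(θ)^2 dθ = 50.
Subtract a_0^2/2 = 0: Σ (a_n^2+b_n^2) = 50.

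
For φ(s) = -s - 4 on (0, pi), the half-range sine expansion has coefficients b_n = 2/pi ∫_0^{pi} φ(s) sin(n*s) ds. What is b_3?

b_3 = 2/pi ∫_0^{pi} (-s - 4) sin(3*s) ds.
Integrating by parts (boundary term plus one more integral), an antiderivative of (-s - 4) sin(3*s) is s*cos(3*s)/3 - sin(3*s)/9 + 4*cos(3*s)/3; evaluating from 0 to pi: ∫_{0}^{pi} (-s - 4) sin(3*s) ds = (-4/3 - pi/3) - (4/3) = -8/3 - pi/3.
Hence b_3 = (2/pi)·(-8/3 - pi/3) = 2*(-8 - pi)/(3*pi).

2*(-8 - pi)/(3*pi)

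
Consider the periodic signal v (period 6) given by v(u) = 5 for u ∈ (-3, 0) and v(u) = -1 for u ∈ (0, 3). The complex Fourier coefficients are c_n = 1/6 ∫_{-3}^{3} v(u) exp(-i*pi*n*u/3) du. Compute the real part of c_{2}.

Since v is real-valued, Re(c_{2}) = 1/6 ∫_{-3}^{3} v(u) cos(2*pi*u/3) du = a_{2}/2.
Split the integral at the breakpoints.
Directly, an antiderivative of (5) cos(2*pi*u/3) is 15*sin(2*pi*u/3)/(2*pi); evaluating from -3 to 0: ∫_{-3}^{0} (5) cos(2*pi*u/3) du = (0) - (0) = 0.
Directly, an antiderivative of (-1) cos(2*pi*u/3) is -3*sin(2*pi*u/3)/(2*pi); evaluating from 0 to 3: ∫_{0}^{3} (-1) cos(2*pi*u/3) du = (0) - (0) = 0.
So ∫_{-3}^{3} v(u) cos(2*pi*u/3) du = 0.
Hence Re(c_{2}) = (1/6)·(0) = 0.

0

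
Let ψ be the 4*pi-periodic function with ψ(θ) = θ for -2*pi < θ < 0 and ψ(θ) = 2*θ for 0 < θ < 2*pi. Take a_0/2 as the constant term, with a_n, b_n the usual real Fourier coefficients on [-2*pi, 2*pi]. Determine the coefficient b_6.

b_6 = (1/(2*pi)) ∫_{-2*pi}^{2*pi} ψ(θ) sin(3*θ) dθ.
Split the integral at the breakpoints.
Integrating by parts (boundary term plus one more integral), an antiderivative of (θ) sin(3*θ) is -θ*cos(3*θ)/3 + sin(3*θ)/9; evaluating from -2*pi to 0: ∫_{-2*pi}^{0} (θ) sin(3*θ) dθ = (0) - (2*pi/3) = -2*pi/3.
Integrating by parts (boundary term plus one more integral), an antiderivative of (2*θ) sin(3*θ) is -2*θ*cos(3*θ)/3 + 2*sin(3*θ)/9; evaluating from 0 to 2*pi: ∫_{0}^{2*pi} (2*θ) sin(3*θ) dθ = (-4*pi/3) - (0) = -4*pi/3.
Summing the pieces and multiplying by (1/(2*pi)) gives b_6 = -1.

-1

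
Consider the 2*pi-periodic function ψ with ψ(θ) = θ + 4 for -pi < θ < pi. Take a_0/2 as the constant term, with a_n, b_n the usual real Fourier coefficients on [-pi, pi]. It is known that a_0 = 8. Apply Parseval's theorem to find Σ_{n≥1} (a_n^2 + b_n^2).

2*pi**2/3

Parseval: a_0^2/2 + Σ_{n≥1} (a_n^2+b_n^2) = 1/pi ∫_{-pi}^{pi} ψ(θ)^2 dθ = 2*pi**2/3 + 32.
Subtract a_0^2/2 = 32: Σ (a_n^2+b_n^2) = 2*pi**2/3.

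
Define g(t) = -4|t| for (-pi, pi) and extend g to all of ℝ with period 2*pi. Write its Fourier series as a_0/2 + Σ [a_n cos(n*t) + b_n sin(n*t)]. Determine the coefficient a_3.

16/(9*pi)

a_3 = 1/pi ∫_{-pi}^{pi} g(t) cos(3*t) dt.
g is even and cos(3*t) is even, so the integrand is even and a_3 = 2/pi ∫_0^{pi} g(t) cos(3*t) dt.
Integrating by parts (boundary term plus one more integral), an antiderivative of (-4*t) cos(3*t) is -4*t*sin(3*t)/3 - 4*cos(3*t)/9; evaluating from 0 to pi: ∫_{0}^{pi} (-4*t) cos(3*t) dt = (4/9) - (-4/9) = 8/9.
Hence a_3 = (2/pi)·(8/9) = 16/(9*pi).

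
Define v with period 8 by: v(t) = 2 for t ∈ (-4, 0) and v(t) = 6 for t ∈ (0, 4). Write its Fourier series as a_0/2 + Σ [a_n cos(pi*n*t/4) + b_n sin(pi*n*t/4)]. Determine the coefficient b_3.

8/(3*pi)

b_3 = 1/4 ∫_{-4}^{4} v(t) sin(3*pi*t/4) dt.
Split the integral at the breakpoints.
Directly, an antiderivative of (2) sin(3*pi*t/4) is -8*cos(3*pi*t/4)/(3*pi); evaluating from -4 to 0: ∫_{-4}^{0} (2) sin(3*pi*t/4) dt = (-8/(3*pi)) - (8/(3*pi)) = -16/(3*pi).
Directly, an antiderivative of (6) sin(3*pi*t/4) is -8*cos(3*pi*t/4)/pi; evaluating from 0 to 4: ∫_{0}^{4} (6) sin(3*pi*t/4) dt = (8/pi) - (-8/pi) = 16/pi.
Summing the pieces and multiplying by (1/4) gives b_3 = 8/(3*pi).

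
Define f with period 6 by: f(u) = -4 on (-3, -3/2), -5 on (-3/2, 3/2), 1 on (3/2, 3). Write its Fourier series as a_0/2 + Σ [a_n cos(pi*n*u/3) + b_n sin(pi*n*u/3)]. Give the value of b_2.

-5/pi

b_2 = 1/3 ∫_{-3}^{3} f(u) sin(2*pi*u/3) du.
Split the integral at the breakpoints.
Directly, an antiderivative of (-4) sin(2*pi*u/3) is 6*cos(2*pi*u/3)/pi; evaluating from -3 to -3/2: ∫_{-3}^{-3/2} (-4) sin(2*pi*u/3) du = (-6/pi) - (6/pi) = -12/pi.
Directly, an antiderivative of (-5) sin(2*pi*u/3) is 15*cos(2*pi*u/3)/(2*pi); evaluating from -3/2 to 3/2: ∫_{-3/2}^{3/2} (-5) sin(2*pi*u/3) du = (-15/(2*pi)) - (-15/(2*pi)) = 0.
Directly, an antiderivative of (1) sin(2*pi*u/3) is -3*cos(2*pi*u/3)/(2*pi); evaluating from 3/2 to 3: ∫_{3/2}^{3} (1) sin(2*pi*u/3) du = (-3/(2*pi)) - (3/(2*pi)) = -3/pi.
Summing the pieces and multiplying by (1/3) gives b_2 = -5/pi.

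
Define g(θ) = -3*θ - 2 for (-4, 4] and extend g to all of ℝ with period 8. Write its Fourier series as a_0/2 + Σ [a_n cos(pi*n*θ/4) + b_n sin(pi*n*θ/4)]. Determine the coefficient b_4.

6/pi

b_4 = 1/4 ∫_{-4}^{4} g(θ) sin(pi*θ) dθ.
Integrating by parts (boundary term plus one more integral), an antiderivative of (-3*θ - 2) sin(pi*θ) is 3*θ*cos(pi*θ)/pi - 3*sin(pi*θ)/pi**2 + 2*cos(pi*θ)/pi; evaluating from -4 to 4: ∫_{-4}^{4} (-3*θ - 2) sin(pi*θ) dθ = (14/pi) - (-10/pi) = 24/pi.
Hence b_4 = (1/4)·(24/pi) = 6/pi.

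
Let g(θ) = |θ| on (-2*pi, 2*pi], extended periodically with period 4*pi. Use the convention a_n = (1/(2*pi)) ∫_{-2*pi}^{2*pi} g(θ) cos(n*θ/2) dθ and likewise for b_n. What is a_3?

-8/(9*pi)

a_3 = (1/(2*pi)) ∫_{-2*pi}^{2*pi} g(θ) cos(3*θ/2) dθ.
g is even and cos(3*θ/2) is even, so the integrand is even and a_3 = 1/pi ∫_0^{2*pi} g(θ) cos(3*θ/2) dθ.
Integrating by parts (boundary term plus one more integral), an antiderivative of (θ) cos(3*θ/2) is 2*θ*sin(3*θ/2)/3 + 4*cos(3*θ/2)/9; evaluating from 0 to 2*pi: ∫_{0}^{2*pi} (θ) cos(3*θ/2) dθ = (-4/9) - (4/9) = -8/9.
Hence a_3 = (1/pi)·(-8/9) = -8/(9*pi).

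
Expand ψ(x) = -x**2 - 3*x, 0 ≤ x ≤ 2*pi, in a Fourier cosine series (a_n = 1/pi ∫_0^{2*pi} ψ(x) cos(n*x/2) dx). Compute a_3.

a_3 = 1/pi ∫_0^{2*pi} (-x**2 - 3*x) cos(3*x/2) dx.
Integrating by parts twice (tabular method), an antiderivative of (-x**2 - 3*x) cos(3*x/2) is -2*x**2*sin(3*x/2)/3 - 2*x*sin(3*x/2) - 8*x*cos(3*x/2)/9 + 16*sin(3*x/2)/27 - 4*cos(3*x/2)/3; evaluating from 0 to 2*pi: ∫_{0}^{2*pi} (-x**2 - 3*x) cos(3*x/2) dx = (4/3 + 16*pi/9) - (-4/3) = 8/3 + 16*pi/9.
Hence a_3 = (1/pi)·(8/3 + 16*pi/9) = 8*(3 + 2*pi)/(9*pi).

8*(3 + 2*pi)/(9*pi)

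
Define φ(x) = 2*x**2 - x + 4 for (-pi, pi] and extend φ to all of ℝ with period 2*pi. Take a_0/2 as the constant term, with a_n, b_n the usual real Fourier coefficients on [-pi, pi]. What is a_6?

2/9

a_6 = 1/pi ∫_{-pi}^{pi} φ(x) cos(6*x) dx.
Integrating by parts twice (tabular method), an antiderivative of (2*x**2 - x + 4) cos(6*x) is x**2*sin(6*x)/3 - x*sin(6*x)/6 + x*cos(6*x)/9 + 35*sin(6*x)/54 - cos(6*x)/36; evaluating from -pi to pi: ∫_{-pi}^{pi} (2*x**2 - x + 4) cos(6*x) dx = (-1/36 + pi/9) - (-pi/9 - 1/36) = 2*pi/9.
Hence a_6 = (1/pi)·(2*pi/9) = 2/9.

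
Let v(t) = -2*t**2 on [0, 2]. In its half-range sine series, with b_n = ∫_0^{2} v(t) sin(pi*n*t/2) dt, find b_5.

b_5 = ∫_0^{2} (-2*t**2) sin(5*pi*t/2) dt.
Integrating by parts twice (tabular method), an antiderivative of (-2*t**2) sin(5*pi*t/2) is 4*t**2*cos(5*pi*t/2)/(5*pi) - 16*t*sin(5*pi*t/2)/(25*pi**2) - 32*cos(5*pi*t/2)/(125*pi**3); evaluating from 0 to 2: ∫_{0}^{2} (-2*t**2) sin(5*pi*t/2) dt = (16*(2 - 25*pi**2)/(125*pi**3)) - (-32/(125*pi**3)) = 16*(4 - 25*pi**2)/(125*pi**3).
Hence b_5 = 16*(4 - 25*pi**2)/(125*pi**3).

16*(4 - 25*pi**2)/(125*pi**3)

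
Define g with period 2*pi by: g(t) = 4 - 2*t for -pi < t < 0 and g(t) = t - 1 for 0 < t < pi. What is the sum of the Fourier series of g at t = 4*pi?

3/2

t = 4*pi differs from t = 0 by 2 full period(s), and the series is 2*pi-periodic.
At t = 0 the one-sided limits are g(0^-) = 4 and g(0^+) = -1.
By Dirichlet's theorem the series converges to their average, [(4) + (-1)]/2 = 3/2.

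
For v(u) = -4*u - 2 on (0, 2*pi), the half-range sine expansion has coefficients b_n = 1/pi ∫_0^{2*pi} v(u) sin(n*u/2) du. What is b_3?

b_3 = 1/pi ∫_0^{2*pi} (-4*u - 2) sin(3*u/2) du.
Integrating by parts (boundary term plus one more integral), an antiderivative of (-4*u - 2) sin(3*u/2) is 8*u*cos(3*u/2)/3 - 16*sin(3*u/2)/9 + 4*cos(3*u/2)/3; evaluating from 0 to 2*pi: ∫_{0}^{2*pi} (-4*u - 2) sin(3*u/2) du = (-16*pi/3 - 4/3) - (4/3) = -16*pi/3 - 8/3.
Hence b_3 = (1/pi)·(-16*pi/3 - 8/3) = 8*(-2*pi - 1)/(3*pi).

8*(-2*pi - 1)/(3*pi)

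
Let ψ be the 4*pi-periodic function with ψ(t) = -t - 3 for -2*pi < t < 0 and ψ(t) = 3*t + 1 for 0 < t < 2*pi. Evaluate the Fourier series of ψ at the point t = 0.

-1

At t = 0 the one-sided limits are ψ(0^-) = -3 and ψ(0^+) = 1.
By Dirichlet's theorem the series converges to their average, [(-3) + (1)]/2 = -1.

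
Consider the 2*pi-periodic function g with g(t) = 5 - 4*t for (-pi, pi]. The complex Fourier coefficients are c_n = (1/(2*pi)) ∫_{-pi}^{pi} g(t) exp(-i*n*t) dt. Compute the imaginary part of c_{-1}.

-4

Since g is real-valued, Im(c_{-1}) = -(1/(2*pi)) ∫_{-pi}^{pi} g(t) sin(-t) dt = b_{1}/2.
Integrating by parts (boundary term plus one more integral), an antiderivative of (5 - 4*t) sin(-t) is -4*t*cos(t) + 4*sin(t) + 5*cos(t); evaluating from -pi to pi: ∫_{-pi}^{pi} (5 - 4*t) sin(-t) dt = (-5 + 4*pi) - (-4*pi - 5) = 8*pi.
Hence Im(c_{-1}) = (-1/(2*pi))·(8*pi) = -4.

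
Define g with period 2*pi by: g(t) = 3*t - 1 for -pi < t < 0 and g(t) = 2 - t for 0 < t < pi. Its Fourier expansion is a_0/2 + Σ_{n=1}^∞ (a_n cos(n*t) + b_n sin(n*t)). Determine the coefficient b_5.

2*(3 + pi)/(5*pi)

b_5 = 1/pi ∫_{-pi}^{pi} g(t) sin(5*t) dt.
Split the integral at the breakpoints.
Integrating by parts (boundary term plus one more integral), an antiderivative of (3*t - 1) sin(5*t) is -3*t*cos(5*t)/5 + 3*sin(5*t)/25 + cos(5*t)/5; evaluating from -pi to 0: ∫_{-pi}^{0} (3*t - 1) sin(5*t) dt = (1/5) - (-3*pi/5 - 1/5) = 2/5 + 3*pi/5.
Integrating by parts (boundary term plus one more integral), an antiderivative of (2 - t) sin(5*t) is t*cos(5*t)/5 - sin(5*t)/25 - 2*cos(5*t)/5; evaluating from 0 to pi: ∫_{0}^{pi} (2 - t) sin(5*t) dt = (2/5 - pi/5) - (-2/5) = 4/5 - pi/5.
Summing the pieces and multiplying by (1/pi) gives b_5 = 2*(3 + pi)/(5*pi).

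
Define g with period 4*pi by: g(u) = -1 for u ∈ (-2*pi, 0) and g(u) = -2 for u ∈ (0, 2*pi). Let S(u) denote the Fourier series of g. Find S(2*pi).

u = 2*pi differs from u = -2*pi by 1 full period(s), and the series is 4*pi-periodic.
At u = -2*pi the one-sided limits are g(-2*pi^-) = -2 and g(-2*pi^+) = -1.
By Dirichlet's theorem the series converges to their average, [(-2) + (-1)]/2 = -3/2.

-3/2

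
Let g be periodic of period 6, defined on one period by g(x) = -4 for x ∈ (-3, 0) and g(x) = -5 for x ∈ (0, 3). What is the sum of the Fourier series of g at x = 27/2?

x = 27/2 differs from x = 3/2 by 2 full period(s), and the series is 6-periodic.
g is continuous at x = 3/2 with value -5, so the series converges to -5 there.

-5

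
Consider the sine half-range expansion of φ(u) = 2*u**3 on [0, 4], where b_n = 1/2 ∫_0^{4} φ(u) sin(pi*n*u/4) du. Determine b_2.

b_2 = 1/2 ∫_0^{4} (2*u**3) sin(pi*u/2) du.
Integrating by parts three times (tabular method), an antiderivative of (2*u**3) sin(pi*u/2) is -4*u**3*cos(pi*u/2)/pi + 24*u**2*sin(pi*u/2)/pi**2 + 96*u*cos(pi*u/2)/pi**3 - 192*sin(pi*u/2)/pi**4; evaluating from 0 to 4: ∫_{0}^{4} (2*u**3) sin(pi*u/2) du = (-256/pi + 384/pi**3) - (0) = -256/pi + 384/pi**3.
Hence b_2 = (1/2)·(-256/pi + 384/pi**3) = -128/pi + 192/pi**3.

-128/pi + 192/pi**3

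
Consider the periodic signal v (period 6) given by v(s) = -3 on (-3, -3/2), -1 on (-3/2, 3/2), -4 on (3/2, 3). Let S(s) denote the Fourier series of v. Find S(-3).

-7/2

At s = -3 the one-sided limits are v(-3^-) = -4 and v(-3^+) = -3.
By Dirichlet's theorem the series converges to their average, [(-4) + (-3)]/2 = -7/2.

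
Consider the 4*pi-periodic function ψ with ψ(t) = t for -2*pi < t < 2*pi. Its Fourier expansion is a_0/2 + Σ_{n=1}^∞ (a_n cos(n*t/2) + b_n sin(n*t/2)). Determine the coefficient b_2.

-2

b_2 = (1/(2*pi)) ∫_{-2*pi}^{2*pi} ψ(t) sin(t) dt.
ψ is odd and sin(t) is odd, so the integrand is even and b_2 = 1/pi ∫_0^{2*pi} ψ(t) sin(t) dt.
Integrating by parts (boundary term plus one more integral), an antiderivative of (t) sin(t) is -t*cos(t) + sin(t); evaluating from 0 to 2*pi: ∫_{0}^{2*pi} (t) sin(t) dt = (-2*pi) - (0) = -2*pi.
Hence b_2 = (1/pi)·(-2*pi) = -2.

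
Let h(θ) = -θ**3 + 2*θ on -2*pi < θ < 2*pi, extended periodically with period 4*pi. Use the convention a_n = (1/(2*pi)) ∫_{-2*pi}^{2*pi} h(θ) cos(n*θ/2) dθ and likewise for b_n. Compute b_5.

296/125 - 16*pi**2/5

b_5 = (1/(2*pi)) ∫_{-2*pi}^{2*pi} h(θ) sin(5*θ/2) dθ.
h is odd and sin(5*θ/2) is odd, so the integrand is even and b_5 = 1/pi ∫_0^{2*pi} h(θ) sin(5*θ/2) dθ.
Integrating by parts three times (tabular method), an antiderivative of (-θ**3 + 2*θ) sin(5*θ/2) is 2*θ**3*cos(5*θ/2)/5 - 12*θ**2*sin(5*θ/2)/25 - 148*θ*cos(5*θ/2)/125 + 296*sin(5*θ/2)/625; evaluating from 0 to 2*pi: ∫_{0}^{2*pi} (-θ**3 + 2*θ) sin(5*θ/2) dθ = (8*pi*(37 - 50*pi**2)/125) - (0) = 8*pi*(37 - 50*pi**2)/125.
Hence b_5 = (1/pi)·(8*pi*(37 - 50*pi**2)/125) = 296/125 - 16*pi**2/5.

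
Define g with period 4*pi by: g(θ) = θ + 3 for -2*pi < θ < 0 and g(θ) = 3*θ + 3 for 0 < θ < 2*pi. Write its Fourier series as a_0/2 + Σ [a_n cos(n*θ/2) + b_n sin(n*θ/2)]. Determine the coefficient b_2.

b_2 = (1/(2*pi)) ∫_{-2*pi}^{2*pi} g(θ) sin(θ) dθ.
Split the integral at the breakpoints.
Integrating by parts (boundary term plus one more integral), an antiderivative of (θ + 3) sin(θ) is -θ*cos(θ) + sin(θ) - 3*cos(θ); evaluating from -2*pi to 0: ∫_{-2*pi}^{0} (θ + 3) sin(θ) dθ = (-3) - (-3 + 2*pi) = -2*pi.
Integrating by parts (boundary term plus one more integral), an antiderivative of (3*θ + 3) sin(θ) is -3*θ*cos(θ) + 3*sin(θ) - 3*cos(θ); evaluating from 0 to 2*pi: ∫_{0}^{2*pi} (3*θ + 3) sin(θ) dθ = (-6*pi - 3) - (-3) = -6*pi.
Summing the pieces and multiplying by (1/(2*pi)) gives b_2 = -4.

-4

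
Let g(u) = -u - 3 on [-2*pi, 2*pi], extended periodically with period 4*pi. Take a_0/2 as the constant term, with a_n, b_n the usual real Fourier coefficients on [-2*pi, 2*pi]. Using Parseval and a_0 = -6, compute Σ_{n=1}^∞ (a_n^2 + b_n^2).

Parseval: a_0^2/2 + Σ_{n≥1} (a_n^2+b_n^2) = (1/(2*pi)) ∫_{-2*pi}^{2*pi} g(u)^2 du = 18 + 8*pi**2/3.
Subtract a_0^2/2 = 18: Σ (a_n^2+b_n^2) = 8*pi**2/3.

8*pi**2/3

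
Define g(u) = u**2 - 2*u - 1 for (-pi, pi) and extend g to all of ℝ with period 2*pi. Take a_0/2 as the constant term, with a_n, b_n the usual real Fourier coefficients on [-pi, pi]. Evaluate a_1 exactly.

a_1 = 1/pi ∫_{-pi}^{pi} g(u) cos(u) du.
Integrating by parts twice (tabular method), an antiderivative of (u**2 - 2*u - 1) cos(u) is u**2*sin(u) - 2*u*sin(u) + 2*u*cos(u) - 3*sin(u) - 2*cos(u); evaluating from -pi to pi: ∫_{-pi}^{pi} (u**2 - 2*u - 1) cos(u) du = (2 - 2*pi) - (2 + 2*pi) = -4*pi.
Hence a_1 = (1/pi)·(-4*pi) = -4.

-4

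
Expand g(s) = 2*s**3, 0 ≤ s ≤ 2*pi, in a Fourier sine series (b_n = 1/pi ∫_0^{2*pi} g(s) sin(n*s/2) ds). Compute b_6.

b_6 = 1/pi ∫_0^{2*pi} (2*s**3) sin(3*s) ds.
Integrating by parts three times (tabular method), an antiderivative of (2*s**3) sin(3*s) is -2*s**3*cos(3*s)/3 + 2*s**2*sin(3*s)/3 + 4*s*cos(3*s)/9 - 4*sin(3*s)/27; evaluating from 0 to 2*pi: ∫_{0}^{2*pi} (2*s**3) sin(3*s) ds = (8*pi*(1 - 6*pi**2)/9) - (0) = 8*pi*(1 - 6*pi**2)/9.
Hence b_6 = (1/pi)·(8*pi*(1 - 6*pi**2)/9) = 8/9 - 16*pi**2/3.

8/9 - 16*pi**2/3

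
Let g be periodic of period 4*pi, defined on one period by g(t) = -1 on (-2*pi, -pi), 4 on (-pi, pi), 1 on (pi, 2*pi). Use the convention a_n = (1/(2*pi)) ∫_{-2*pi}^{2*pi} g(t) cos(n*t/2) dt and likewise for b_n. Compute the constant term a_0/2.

2

a_0 = (1/(2*pi)) ∫_{-2*pi}^{2*pi} g(t) dt = (1/(2*pi)) · (8*pi) = 4.
So the constant term a_0/2 = 2.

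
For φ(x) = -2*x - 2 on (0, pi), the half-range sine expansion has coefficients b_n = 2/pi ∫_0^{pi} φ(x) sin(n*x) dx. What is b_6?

2/3

b_6 = 2/pi ∫_0^{pi} (-2*x - 2) sin(6*x) dx.
Integrating by parts (boundary term plus one more integral), an antiderivative of (-2*x - 2) sin(6*x) is x*cos(6*x)/3 - sin(6*x)/18 + cos(6*x)/3; evaluating from 0 to pi: ∫_{0}^{pi} (-2*x - 2) sin(6*x) dx = (1/3 + pi/3) - (1/3) = pi/3.
Hence b_6 = (2/pi)·(pi/3) = 2/3.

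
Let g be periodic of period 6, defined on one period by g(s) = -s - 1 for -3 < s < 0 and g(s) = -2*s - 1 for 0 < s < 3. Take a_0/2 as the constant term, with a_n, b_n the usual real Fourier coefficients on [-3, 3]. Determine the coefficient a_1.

6/pi**2

a_1 = 1/3 ∫_{-3}^{3} g(s) cos(pi*s/3) ds.
Split the integral at the breakpoints.
Integrating by parts (boundary term plus one more integral), an antiderivative of (-s - 1) cos(pi*s/3) is -3*s*sin(pi*s/3)/pi - 3*sin(pi*s/3)/pi - 9*cos(pi*s/3)/pi**2; evaluating from -3 to 0: ∫_{-3}^{0} (-s - 1) cos(pi*s/3) ds = (-9/pi**2) - (9/pi**2) = -18/pi**2.
Integrating by parts (boundary term plus one more integral), an antiderivative of (-2*s - 1) cos(pi*s/3) is -6*s*sin(pi*s/3)/pi - 3*sin(pi*s/3)/pi - 18*cos(pi*s/3)/pi**2; evaluating from 0 to 3: ∫_{0}^{3} (-2*s - 1) cos(pi*s/3) ds = (18/pi**2) - (-18/pi**2) = 36/pi**2.
Summing the pieces and multiplying by (1/3) gives a_1 = 6/pi**2.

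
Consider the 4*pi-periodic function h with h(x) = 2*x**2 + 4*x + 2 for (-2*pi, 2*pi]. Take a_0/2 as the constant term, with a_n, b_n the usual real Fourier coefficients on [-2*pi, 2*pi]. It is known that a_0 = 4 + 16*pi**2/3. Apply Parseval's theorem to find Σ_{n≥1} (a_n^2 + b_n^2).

Parseval: a_0^2/2 + Σ_{n≥1} (a_n^2+b_n^2) = (1/(2*pi)) ∫_{-2*pi}^{2*pi} h(x)^2 dx = 8 + 64*pi**2 + 128*pi**4/5.
Subtract a_0^2/2 = 8*(3 + 4*pi**2)**2/9: Σ (a_n^2+b_n^2) = 128*pi**2*(15 + 4*pi**2)/45.

128*pi**2*(15 + 4*pi**2)/45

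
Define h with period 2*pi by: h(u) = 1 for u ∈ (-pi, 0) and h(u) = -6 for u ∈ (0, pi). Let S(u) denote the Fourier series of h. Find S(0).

At u = 0 the one-sided limits are h(0^-) = 1 and h(0^+) = -6.
By Dirichlet's theorem the series converges to their average, [(1) + (-6)]/2 = -5/2.

-5/2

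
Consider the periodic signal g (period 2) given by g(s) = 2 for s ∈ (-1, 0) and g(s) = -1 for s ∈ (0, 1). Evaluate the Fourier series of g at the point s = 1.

1/2

At s = 1 the one-sided limits are g(1^-) = -1 and g(1^+) = 2.
By Dirichlet's theorem the series converges to their average, [(-1) + (2)]/2 = 1/2.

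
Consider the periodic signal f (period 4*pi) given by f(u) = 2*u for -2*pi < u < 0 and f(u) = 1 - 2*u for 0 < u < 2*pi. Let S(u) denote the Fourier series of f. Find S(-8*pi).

u = -8*pi differs from u = 0 by -2 full period(s), and the series is 4*pi-periodic.
At u = 0 the one-sided limits are f(0^-) = 0 and f(0^+) = 1.
By Dirichlet's theorem the series converges to their average, [(0) + (1)]/2 = 1/2.

1/2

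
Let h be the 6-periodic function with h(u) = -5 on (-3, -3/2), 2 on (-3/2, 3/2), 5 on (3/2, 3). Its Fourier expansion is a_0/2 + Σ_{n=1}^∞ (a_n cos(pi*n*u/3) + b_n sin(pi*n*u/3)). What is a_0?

a_0 = 1/3 ∫_{-3}^{3} h(u) du = 1/3 · (6) = 2.

2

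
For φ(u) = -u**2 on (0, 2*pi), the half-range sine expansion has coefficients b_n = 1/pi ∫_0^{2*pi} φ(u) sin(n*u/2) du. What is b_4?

b_4 = 1/pi ∫_0^{2*pi} (-u**2) sin(2*u) du.
Integrating by parts twice (tabular method), an antiderivative of (-u**2) sin(2*u) is u**2*cos(2*u)/2 - u*sin(2*u)/2 - cos(2*u)/4; evaluating from 0 to 2*pi: ∫_{0}^{2*pi} (-u**2) sin(2*u) du = (-1/4 + 2*pi**2) - (-1/4) = 2*pi**2.
Hence b_4 = (1/pi)·(2*pi**2) = 2*pi.

2*pi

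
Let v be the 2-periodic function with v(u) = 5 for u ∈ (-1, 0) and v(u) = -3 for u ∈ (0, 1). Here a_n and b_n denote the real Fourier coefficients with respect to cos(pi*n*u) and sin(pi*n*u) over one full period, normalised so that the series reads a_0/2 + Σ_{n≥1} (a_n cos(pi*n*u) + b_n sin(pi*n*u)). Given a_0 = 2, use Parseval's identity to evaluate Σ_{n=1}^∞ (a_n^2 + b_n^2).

Parseval: a_0^2/2 + Σ_{n≥1} (a_n^2+b_n^2) = ∫_{-1}^{1} v(u)^2 du = 34.
Subtract a_0^2/2 = 2: Σ (a_n^2+b_n^2) = 32.

32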